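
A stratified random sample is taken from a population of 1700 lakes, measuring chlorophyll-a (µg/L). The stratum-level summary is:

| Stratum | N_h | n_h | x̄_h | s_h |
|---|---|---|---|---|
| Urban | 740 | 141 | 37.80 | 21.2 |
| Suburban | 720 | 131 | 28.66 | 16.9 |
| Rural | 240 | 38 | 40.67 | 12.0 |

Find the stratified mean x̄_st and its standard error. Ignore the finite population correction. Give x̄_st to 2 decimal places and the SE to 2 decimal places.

x̄_st = Σ W_h x̄_h = (740·37.80 + 720·28.66 + 240·40.67)/1700 = 34.33412
V̂(x̄_st) = Σ W_h² s_h²/n_h, with W_h = N_h/N and N = 1700:
  stratum Urban: (740/1700)²·21.2²/141 = 0.603974
  stratum Suburban: (720/1700)²·16.9²/131 = 0.391083
  stratum Rural: (240/1700)²·12.0²/38 = 0.0755272
V̂(x̄_st) = 1.07058
SE(x̄_st) = √1.07058 = 1.03469

x̄_st ≈ 34.33, SE ≈ 1.03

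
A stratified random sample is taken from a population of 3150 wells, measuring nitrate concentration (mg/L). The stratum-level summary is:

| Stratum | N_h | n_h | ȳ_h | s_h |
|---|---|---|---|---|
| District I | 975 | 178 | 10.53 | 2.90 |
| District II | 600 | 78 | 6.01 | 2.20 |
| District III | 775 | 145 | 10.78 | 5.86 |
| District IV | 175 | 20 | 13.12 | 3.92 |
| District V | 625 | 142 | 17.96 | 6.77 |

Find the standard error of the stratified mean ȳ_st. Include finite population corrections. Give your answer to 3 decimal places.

V̂(ȳ_st) = Σ W_h² (1 − n_h/N_h) s_h²/n_h, with W_h = N_h/N and N = 3150:
  stratum District I: (975/3150)²·(1 − 178/975)·2.90²/178 = 0.00370014
  stratum District II: (600/3150)²·(1 − 78/600)·2.20²/78 = 0.00195863
  stratum District III: (775/3150)²·(1 − 145/775)·5.86²/145 = 0.0116533
  stratum District IV: (175/3150)²·(1 − 20/175)·3.92²/20 = 0.00210035
  stratum District V: (625/3150)²·(1 − 142/625)·6.77²/142 = 0.00981963
V̂(ȳ_st) = 0.029232
SE(ȳ_st) = √0.029232 = 0.170974

SE(ȳ_st) ≈ 0.171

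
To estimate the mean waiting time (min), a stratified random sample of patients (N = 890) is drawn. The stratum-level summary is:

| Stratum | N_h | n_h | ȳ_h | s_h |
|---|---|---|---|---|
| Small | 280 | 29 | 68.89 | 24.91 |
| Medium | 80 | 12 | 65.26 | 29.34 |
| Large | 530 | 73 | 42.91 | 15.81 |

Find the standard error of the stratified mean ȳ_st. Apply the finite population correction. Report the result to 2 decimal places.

V̂(ȳ_st) = Σ W_h² (1 − n_h/N_h) s_h²/n_h, with W_h = N_h/N and N = 890:
  stratum Small: (280/890)²·(1 − 29/280)·24.91²/29 = 1.89846
  stratum Medium: (80/890)²·(1 − 12/80)·29.34²/12 = 0.492672
  stratum Large: (530/890)²·(1 − 73/530)·15.81²/73 = 1.04702
V̂(ȳ_st) = 3.43815
SE(ȳ_st) = √3.43815 = 1.85422

SE(ȳ_st) ≈ 1.85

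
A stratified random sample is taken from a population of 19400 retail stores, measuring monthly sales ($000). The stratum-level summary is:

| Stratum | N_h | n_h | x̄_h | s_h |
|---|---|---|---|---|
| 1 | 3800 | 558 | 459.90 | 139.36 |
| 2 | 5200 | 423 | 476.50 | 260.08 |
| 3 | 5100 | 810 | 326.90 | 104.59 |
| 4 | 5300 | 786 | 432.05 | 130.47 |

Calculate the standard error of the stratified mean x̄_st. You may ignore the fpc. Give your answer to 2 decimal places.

SE(x̄_st) ≈ 3.92

V̂(x̄_st) = Σ W_h² s_h²/n_h, with W_h = N_h/N and N = 19400:
  stratum 1: (3800/19400)²·139.36²/558 = 1.33538
  stratum 2: (5200/19400)²·260.08²/423 = 11.4889
  stratum 3: (5100/19400)²·104.59²/810 = 0.933323
  stratum 4: (5300/19400)²·130.47²/786 = 1.61639
V̂(x̄_st) = 15.374
SE(x̄_st) = √15.374 = 3.92096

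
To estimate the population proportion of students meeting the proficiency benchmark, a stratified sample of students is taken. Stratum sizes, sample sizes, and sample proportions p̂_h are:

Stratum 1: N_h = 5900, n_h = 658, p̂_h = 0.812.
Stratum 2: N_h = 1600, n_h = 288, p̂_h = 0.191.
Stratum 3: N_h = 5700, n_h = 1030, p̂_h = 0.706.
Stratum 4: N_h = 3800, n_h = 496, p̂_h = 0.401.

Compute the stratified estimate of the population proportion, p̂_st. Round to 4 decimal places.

p̂_st ≈ 0.6261

N = 17000; stratum weights W_h = N_h/N.
p̂_st = Σ W_h p̂_h = (5900·0.812 + 1600·0.191 + 5700·0.706 + 3800·0.401)/17000 = 0.62614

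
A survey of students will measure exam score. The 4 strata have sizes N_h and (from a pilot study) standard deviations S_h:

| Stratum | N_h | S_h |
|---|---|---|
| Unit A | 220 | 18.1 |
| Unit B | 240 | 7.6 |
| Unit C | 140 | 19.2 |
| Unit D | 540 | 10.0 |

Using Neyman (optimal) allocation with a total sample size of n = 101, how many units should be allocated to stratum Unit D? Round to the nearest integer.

Neyman allocation: n_h = n · N_h S_h / Σ N_i S_i, with n = 101.
  stratum Unit A: N_h·S_h = 220·18.1 = 3982.00
  stratum Unit B: N_h·S_h = 240·7.6 = 1824.00
  stratum Unit C: N_h·S_h = 140·19.2 = 2688.00
  stratum Unit D: N_h·S_h = 540·10.0 = 5400.00
Σ N_h S_h = 13894.00
n for stratum Unit D = 101·5400.00/13894.00 = 39.254 → 39

39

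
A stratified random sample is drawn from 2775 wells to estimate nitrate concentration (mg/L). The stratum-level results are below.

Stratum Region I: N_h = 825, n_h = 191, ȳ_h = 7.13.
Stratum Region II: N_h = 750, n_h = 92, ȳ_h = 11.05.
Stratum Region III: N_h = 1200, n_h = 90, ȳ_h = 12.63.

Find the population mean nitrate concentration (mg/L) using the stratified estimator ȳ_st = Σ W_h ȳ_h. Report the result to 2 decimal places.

N = Σ N_h = 2775. Stratum weights W_h = N_h/N.
ȳ_st = (825·7.13 + 750·11.05 + 1200·12.63) / 2775 = 10.5678

ȳ_st ≈ 10.57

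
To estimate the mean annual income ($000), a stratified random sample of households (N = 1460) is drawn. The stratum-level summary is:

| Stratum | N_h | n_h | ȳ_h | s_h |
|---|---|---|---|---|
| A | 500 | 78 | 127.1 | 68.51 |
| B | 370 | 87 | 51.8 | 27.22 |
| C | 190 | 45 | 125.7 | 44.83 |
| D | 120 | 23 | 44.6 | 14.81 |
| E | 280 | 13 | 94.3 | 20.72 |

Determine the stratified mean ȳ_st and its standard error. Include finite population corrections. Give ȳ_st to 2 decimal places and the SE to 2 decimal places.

ȳ_st ≈ 94.76, SE ≈ 2.86

ȳ_st = Σ W_h ȳ_h = (500·127.1 + 370·51.8 + 190·125.7 + 120·44.6 + 280·94.3)/1460 = 94.76370
V̂(ȳ_st) = Σ W_h² (1 − n_h/N_h) s_h²/n_h, with W_h = N_h/N and N = 1460:
  stratum A: (500/1460)²·(1 − 78/500)·68.51²/78 = 5.95649
  stratum B: (370/1460)²·(1 − 87/370)·27.22²/87 = 0.41835
  stratum C: (190/1460)²·(1 − 45/190)·44.83²/45 = 0.577219
  stratum D: (120/1460)²·(1 − 23/120)·14.81²/23 = 0.052075
  stratum E: (280/1460)²·(1 − 13/280)·20.72²/13 = 1.15824
V̂(ȳ_st) = 8.16237
SE(ȳ_st) = √8.16237 = 2.85699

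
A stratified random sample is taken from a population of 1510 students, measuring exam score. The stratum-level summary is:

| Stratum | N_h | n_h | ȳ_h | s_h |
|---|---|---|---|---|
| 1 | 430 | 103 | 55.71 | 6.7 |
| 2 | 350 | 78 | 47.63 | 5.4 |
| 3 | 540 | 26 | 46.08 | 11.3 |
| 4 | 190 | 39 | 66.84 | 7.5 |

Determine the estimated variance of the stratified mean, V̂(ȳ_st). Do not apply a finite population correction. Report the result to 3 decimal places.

V̂(ȳ_st) ≈ 0.706

V̂(ȳ_st) = Σ W_h² s_h²/n_h, with W_h = N_h/N and N = 1510:
  stratum 1: (430/1510)²·6.7²/103 = 0.0353423
  stratum 2: (350/1510)²·5.4²/78 = 0.0200852
  stratum 3: (540/1510)²·11.3²/26 = 0.628083
  stratum 4: (190/1510)²·7.5²/39 = 0.0228355
V̂(ȳ_st) = 0.706346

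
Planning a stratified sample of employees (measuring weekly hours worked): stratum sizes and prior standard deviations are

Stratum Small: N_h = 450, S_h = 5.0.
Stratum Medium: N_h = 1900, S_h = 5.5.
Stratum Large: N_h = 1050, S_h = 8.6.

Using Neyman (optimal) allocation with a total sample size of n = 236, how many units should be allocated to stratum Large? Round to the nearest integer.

98

Neyman allocation: n_h = n · N_h S_h / Σ N_i S_i, with n = 236.
  stratum Small: N_h·S_h = 450·5.0 = 2250.00
  stratum Medium: N_h·S_h = 1900·5.5 = 10450.00
  stratum Large: N_h·S_h = 1050·8.6 = 9030.00
Σ N_h S_h = 21730.00
n for stratum Large = 236·9030.00/21730.00 = 98.071 → 98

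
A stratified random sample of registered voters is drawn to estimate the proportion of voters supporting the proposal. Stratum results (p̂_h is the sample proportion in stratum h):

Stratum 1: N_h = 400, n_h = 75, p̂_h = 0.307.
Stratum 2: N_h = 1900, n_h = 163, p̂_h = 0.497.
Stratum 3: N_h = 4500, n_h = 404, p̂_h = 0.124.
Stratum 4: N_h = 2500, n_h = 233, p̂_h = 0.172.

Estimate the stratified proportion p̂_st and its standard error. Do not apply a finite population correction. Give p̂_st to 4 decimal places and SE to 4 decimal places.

p̂_st ≈ 0.2210, SE ≈ 0.0133

N = 9300; stratum weights W_h = N_h/N.
p̂_st = Σ W_h p̂_h = (400·0.307 + 1900·0.497 + 4500·0.124 + 2500·0.172)/9300 = 0.22098
V̂(p̂_st) = Σ W_h² p̂_h(1−p̂_h)/(n_h−1):
  stratum 1: (400/9300)²·0.307·0.693/74 = 5.31856e-06
  stratum 2: (1900/9300)²·0.497·0.503/162 = 6.44096e-05
  stratum 3: (4500/9300)²·0.124·0.876/403 = 6.31073e-05
  stratum 4: (2500/9300)²·0.172·0.828/232 = 4.43593e-05
V̂(p̂_st) = 0.000177195; SE = √V̂ = 0.0133115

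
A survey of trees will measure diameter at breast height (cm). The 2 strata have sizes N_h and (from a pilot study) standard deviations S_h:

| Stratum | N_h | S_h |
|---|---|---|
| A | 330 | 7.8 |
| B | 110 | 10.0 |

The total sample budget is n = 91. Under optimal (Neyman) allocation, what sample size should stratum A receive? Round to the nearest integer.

Neyman allocation: n_h = n · N_h S_h / Σ N_i S_i, with n = 91.
  stratum A: N_h·S_h = 330·7.8 = 2574.00
  stratum B: N_h·S_h = 110·10.0 = 1100.00
Σ N_h S_h = 3674.00
n for stratum A = 91·2574.00/3674.00 = 63.754 → 64

64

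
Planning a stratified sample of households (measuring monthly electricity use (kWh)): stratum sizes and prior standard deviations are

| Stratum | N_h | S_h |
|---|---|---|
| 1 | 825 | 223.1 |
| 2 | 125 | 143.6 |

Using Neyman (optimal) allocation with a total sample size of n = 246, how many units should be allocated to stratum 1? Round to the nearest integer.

224

Neyman allocation: n_h = n · N_h S_h / Σ N_i S_i, with n = 246.
  stratum 1: N_h·S_h = 825·223.1 = 184057.50
  stratum 2: N_h·S_h = 125·143.6 = 17950.00
Σ N_h S_h = 202007.50
n for stratum 1 = 246·184057.50/202007.50 = 224.141 → 224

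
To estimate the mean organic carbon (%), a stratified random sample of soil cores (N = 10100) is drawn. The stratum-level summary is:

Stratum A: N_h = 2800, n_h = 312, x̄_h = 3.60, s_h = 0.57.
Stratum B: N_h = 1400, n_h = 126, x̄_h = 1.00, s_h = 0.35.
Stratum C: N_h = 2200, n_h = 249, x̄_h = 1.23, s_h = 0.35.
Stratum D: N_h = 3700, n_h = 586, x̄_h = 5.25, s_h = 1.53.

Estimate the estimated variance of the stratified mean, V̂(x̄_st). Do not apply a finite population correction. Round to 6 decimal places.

V̂(x̄_st) = Σ W_h² s_h²/n_h, with W_h = N_h/N and N = 10100:
  stratum A: (2800/10100)²·0.57²/312 = 8.00329e-05
  stratum B: (1400/10100)²·0.35²/126 = 1.86801e-05
  stratum C: (2200/10100)²·0.35²/249 = 2.33421e-05
  stratum D: (3700/10100)²·1.53²/586 = 0.0005361
V̂(x̄_st) = 0.000658155

V̂(x̄_st) ≈ 0.000658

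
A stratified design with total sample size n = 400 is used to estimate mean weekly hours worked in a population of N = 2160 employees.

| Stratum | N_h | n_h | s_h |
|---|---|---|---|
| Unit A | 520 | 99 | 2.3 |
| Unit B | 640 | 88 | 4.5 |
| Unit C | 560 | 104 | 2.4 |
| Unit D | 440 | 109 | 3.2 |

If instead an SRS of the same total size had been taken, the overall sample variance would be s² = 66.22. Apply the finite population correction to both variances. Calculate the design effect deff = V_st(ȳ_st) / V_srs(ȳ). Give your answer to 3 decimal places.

V̂(ȳ_st) = Σ W_h² (1 − n_h/N_h) s_h²/n_h, with W_h = N_h/N and N = 2160:
  stratum Unit A: (520/2160)²·(1 − 99/520)·2.3²/99 = 0.00250725
  stratum Unit B: (640/2160)²·(1 − 88/640)·4.5²/88 = 0.0174242
  stratum Unit C: (560/2160)²·(1 − 104/560)·2.4²/104 = 0.00303134
  stratum Unit D: (440/2160)²·(1 − 109/440)·3.2²/109 = 0.00293256
V_st = 0.0258954
V_srs = (1 − 400/2160)·66.22/400 = 0.134893
deff = V_st / V_srs = 0.0258954/0.134893 = 0.1920

deff ≈ 0.192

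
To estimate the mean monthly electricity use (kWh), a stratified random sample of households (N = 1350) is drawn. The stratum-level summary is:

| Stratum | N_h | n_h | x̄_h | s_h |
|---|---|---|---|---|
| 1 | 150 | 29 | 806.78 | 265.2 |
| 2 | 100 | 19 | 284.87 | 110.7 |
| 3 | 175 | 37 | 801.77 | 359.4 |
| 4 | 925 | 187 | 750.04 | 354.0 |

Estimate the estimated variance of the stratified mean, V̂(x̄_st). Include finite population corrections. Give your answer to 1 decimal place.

V̂(x̄_st) = Σ W_h² (1 − n_h/N_h) s_h²/n_h, with W_h = N_h/N and N = 1350:
  stratum 1: (150/1350)²·(1 − 29/150)·265.2²/29 = 24.1523
  stratum 2: (100/1350)²·(1 − 19/100)·110.7²/19 = 2.86655
  stratum 3: (175/1350)²·(1 − 37/175)·359.4²/37 = 46.2598
  stratum 4: (925/1350)²·(1 − 187/925)·354.0²/187 = 251.013
V̂(x̄_st) = 324.291

V̂(x̄_st) ≈ 324.3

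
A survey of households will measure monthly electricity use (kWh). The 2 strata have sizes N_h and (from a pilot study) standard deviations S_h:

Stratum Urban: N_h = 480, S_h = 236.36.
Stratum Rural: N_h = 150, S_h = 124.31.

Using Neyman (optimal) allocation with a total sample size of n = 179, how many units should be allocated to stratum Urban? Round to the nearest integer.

Neyman allocation: n_h = n · N_h S_h / Σ N_i S_i, with n = 179.
  stratum Urban: N_h·S_h = 480·236.36 = 113452.80
  stratum Rural: N_h·S_h = 150·124.31 = 18646.50
Σ N_h S_h = 132099.30
n for stratum Urban = 179·113452.80/132099.30 = 153.733 → 154

154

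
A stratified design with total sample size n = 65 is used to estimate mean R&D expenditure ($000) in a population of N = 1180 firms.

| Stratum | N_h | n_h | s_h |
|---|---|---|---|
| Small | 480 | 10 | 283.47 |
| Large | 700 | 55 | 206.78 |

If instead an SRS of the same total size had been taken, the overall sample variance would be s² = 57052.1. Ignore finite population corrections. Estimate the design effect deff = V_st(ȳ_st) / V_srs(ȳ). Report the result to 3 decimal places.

V̂(ȳ_st) = Σ W_h² s_h²/n_h, with W_h = N_h/N and N = 1180:
  stratum Small: (480/1180)²·283.47²/10 = 1329.64
  stratum Large: (700/1180)²·206.78²/55 = 273.581
V_st = 1603.22
V_srs = s²/n = 57052.1/65 = 877.725
deff = V_st / V_srs = 1603.22/877.725 = 1.8266

deff ≈ 1.827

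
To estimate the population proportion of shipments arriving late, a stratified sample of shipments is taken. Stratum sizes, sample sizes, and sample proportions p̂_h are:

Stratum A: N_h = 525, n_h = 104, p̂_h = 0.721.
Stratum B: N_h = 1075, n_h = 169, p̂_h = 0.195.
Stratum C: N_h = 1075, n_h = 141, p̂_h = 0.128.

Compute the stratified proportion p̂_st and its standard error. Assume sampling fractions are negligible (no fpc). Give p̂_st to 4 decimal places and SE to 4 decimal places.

p̂_st ≈ 0.2713, SE ≈ 0.0188

N = 2675; stratum weights W_h = N_h/N.
p̂_st = Σ W_h p̂_h = (525·0.721 + 1075·0.195 + 1075·0.128)/2675 = 0.27131
V̂(p̂_st) = Σ W_h² p̂_h(1−p̂_h)/(n_h−1):
  stratum A: (525/2675)²·0.721·0.279/103 = 7.52269e-05
  stratum B: (1075/2675)²·0.195·0.805/168 = 0.0001509
  stratum C: (1075/2675)²·0.128·0.872/140 = 0.000128756
V̂(p̂_st) = 0.000354883; SE = √V̂ = 0.0188384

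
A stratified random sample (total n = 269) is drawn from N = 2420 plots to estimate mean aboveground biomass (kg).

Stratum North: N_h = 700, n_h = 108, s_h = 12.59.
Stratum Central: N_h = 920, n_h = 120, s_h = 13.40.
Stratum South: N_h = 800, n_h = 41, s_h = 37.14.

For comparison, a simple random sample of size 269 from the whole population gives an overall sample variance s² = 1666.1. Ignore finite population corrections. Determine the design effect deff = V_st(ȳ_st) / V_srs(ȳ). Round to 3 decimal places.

V̂(ȳ_st) = Σ W_h² s_h²/n_h, with W_h = N_h/N and N = 2420:
  stratum North: (700/2420)²·12.59²/108 = 0.122798
  stratum Central: (920/2420)²·13.40²/120 = 0.216259
  stratum South: (800/2420)²·37.14²/41 = 3.67662
V_st = 4.01568
V_srs = s²/n = 1666.1/269 = 6.19368
deff = V_st / V_srs = 4.01568/6.19368 = 0.6484

deff ≈ 0.648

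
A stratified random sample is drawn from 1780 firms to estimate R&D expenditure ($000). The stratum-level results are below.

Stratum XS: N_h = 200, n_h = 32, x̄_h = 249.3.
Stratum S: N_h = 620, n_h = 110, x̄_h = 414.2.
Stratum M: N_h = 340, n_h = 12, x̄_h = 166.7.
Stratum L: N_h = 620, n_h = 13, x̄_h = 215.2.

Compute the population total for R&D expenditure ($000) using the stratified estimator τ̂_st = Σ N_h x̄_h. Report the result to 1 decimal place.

τ̂_st ≈ 496766.0

τ̂_st = Σ N_h x̄_h = 200·249.3 + 620·414.2 + 340·166.7 + 620·215.2 = 496766.0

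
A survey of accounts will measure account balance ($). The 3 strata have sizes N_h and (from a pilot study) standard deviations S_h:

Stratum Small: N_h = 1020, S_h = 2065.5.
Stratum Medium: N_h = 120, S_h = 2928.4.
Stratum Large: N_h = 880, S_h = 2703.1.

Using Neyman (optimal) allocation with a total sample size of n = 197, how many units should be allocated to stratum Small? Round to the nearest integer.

Neyman allocation: n_h = n · N_h S_h / Σ N_i S_i, with n = 197.
  stratum Small: N_h·S_h = 1020·2065.5 = 2106810.00
  stratum Medium: N_h·S_h = 120·2928.4 = 351408.00
  stratum Large: N_h·S_h = 880·2703.1 = 2378728.00
Σ N_h S_h = 4836946.00
n for stratum Small = 197·2106810.00/4836946.00 = 85.807 → 86

86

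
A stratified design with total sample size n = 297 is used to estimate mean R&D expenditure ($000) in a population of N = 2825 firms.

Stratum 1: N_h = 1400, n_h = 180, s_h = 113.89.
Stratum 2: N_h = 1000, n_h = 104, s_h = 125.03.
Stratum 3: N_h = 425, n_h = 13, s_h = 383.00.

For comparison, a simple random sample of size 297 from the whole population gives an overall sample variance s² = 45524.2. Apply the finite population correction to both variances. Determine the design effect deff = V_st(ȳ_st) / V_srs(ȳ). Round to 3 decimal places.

V̂(ȳ_st) = Σ W_h² (1 − n_h/N_h) s_h²/n_h, with W_h = N_h/N and N = 2825:
  stratum 1: (1400/2825)²·(1 − 180/1400)·113.89²/180 = 15.4223
  stratum 2: (1000/2825)²·(1 − 104/1000)·125.03²/104 = 16.8759
  stratum 3: (425/2825)²·(1 − 13/425)·383.00²/13 = 247.573
V_st = 279.871
V_srs = (1 − 297/2825)·45524.2/297 = 137.165
deff = V_st / V_srs = 279.871/137.165 = 2.0404

deff ≈ 2.040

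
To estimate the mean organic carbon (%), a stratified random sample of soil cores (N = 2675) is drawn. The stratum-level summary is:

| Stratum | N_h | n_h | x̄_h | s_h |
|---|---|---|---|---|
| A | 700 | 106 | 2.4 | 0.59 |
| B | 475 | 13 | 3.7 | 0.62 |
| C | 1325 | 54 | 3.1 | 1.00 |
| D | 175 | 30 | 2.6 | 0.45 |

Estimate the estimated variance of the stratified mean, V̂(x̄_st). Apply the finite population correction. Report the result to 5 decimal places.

V̂(x̄_st) ≈ 0.00548

V̂(x̄_st) = Σ W_h² (1 − n_h/N_h) s_h²/n_h, with W_h = N_h/N and N = 2675:
  stratum A: (700/2675)²·(1 − 106/700)·0.59²/106 = 0.000190825
  stratum B: (475/2675)²·(1 − 13/475)·0.62²/13 = 0.000906835
  stratum C: (1325/2675)²·(1 − 54/1325)·1.00²/54 = 0.00435833
  stratum D: (175/2675)²·(1 − 30/175)·0.45²/30 = 2.39366e-05
V̂(x̄_st) = 0.00547993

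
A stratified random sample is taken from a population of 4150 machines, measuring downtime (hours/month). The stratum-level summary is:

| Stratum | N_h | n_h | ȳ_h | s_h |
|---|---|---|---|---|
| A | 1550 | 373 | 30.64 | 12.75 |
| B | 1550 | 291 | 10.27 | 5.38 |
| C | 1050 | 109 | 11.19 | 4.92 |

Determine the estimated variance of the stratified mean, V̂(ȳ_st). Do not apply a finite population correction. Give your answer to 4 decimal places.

V̂(ȳ_st) = Σ W_h² s_h²/n_h, with W_h = N_h/N and N = 4150:
  stratum A: (1550/4150)²·12.75²/373 = 0.0607965
  stratum B: (1550/4150)²·5.38²/291 = 0.0138752
  stratum C: (1050/4150)²·4.92²/109 = 0.0142163
V̂(ȳ_st) = 0.088888

V̂(ȳ_st) ≈ 0.0889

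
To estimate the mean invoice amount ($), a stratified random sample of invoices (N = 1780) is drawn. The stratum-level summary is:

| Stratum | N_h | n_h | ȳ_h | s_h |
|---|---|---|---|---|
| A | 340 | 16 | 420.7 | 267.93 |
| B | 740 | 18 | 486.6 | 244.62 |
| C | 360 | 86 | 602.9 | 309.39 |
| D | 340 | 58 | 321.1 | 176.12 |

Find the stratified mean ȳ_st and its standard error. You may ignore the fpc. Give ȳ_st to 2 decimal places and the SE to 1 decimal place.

ȳ_st = Σ W_h ȳ_h = (340·420.7 + 740·486.6 + 360·602.9 + 340·321.1)/1780 = 465.92135
V̂(ȳ_st) = Σ W_h² s_h²/n_h, with W_h = N_h/N and N = 1780:
  stratum A: (340/1780)²·267.93²/16 = 163.697
  stratum B: (740/1780)²·244.62²/18 = 574.559
  stratum C: (360/1780)²·309.39²/86 = 45.5281
  stratum D: (340/1780)²·176.12²/58 = 19.5122
V̂(ȳ_st) = 803.297
SE(ȳ_st) = √803.297 = 28.3425

ȳ_st ≈ 465.92, SE ≈ 28.3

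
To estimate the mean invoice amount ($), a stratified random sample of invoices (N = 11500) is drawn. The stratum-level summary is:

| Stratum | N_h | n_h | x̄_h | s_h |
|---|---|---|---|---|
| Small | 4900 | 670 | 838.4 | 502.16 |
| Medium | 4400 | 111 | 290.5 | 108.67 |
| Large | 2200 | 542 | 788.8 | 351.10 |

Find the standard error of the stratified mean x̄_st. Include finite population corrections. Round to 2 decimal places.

V̂(x̄_st) = Σ W_h² (1 − n_h/N_h) s_h²/n_h, with W_h = N_h/N and N = 11500:
  stratum Small: (4900/11500)²·(1 − 670/4900)·502.16²/670 = 58.9862
  stratum Medium: (4400/11500)²·(1 − 111/4400)·108.67²/111 = 15.1813
  stratum Large: (2200/11500)²·(1 − 542/2200)·351.10²/542 = 6.27298
V̂(x̄_st) = 80.4405
SE(x̄_st) = √80.4405 = 8.96886

SE(x̄_st) ≈ 8.97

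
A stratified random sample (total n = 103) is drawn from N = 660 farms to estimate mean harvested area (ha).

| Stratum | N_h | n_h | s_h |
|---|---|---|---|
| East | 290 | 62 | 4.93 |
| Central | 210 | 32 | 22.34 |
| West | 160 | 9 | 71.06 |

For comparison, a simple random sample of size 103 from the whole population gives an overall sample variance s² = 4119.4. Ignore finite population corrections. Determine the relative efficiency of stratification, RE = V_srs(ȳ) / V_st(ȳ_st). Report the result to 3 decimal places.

V̂(ȳ_st) = Σ W_h² s_h²/n_h, with W_h = N_h/N and N = 660:
  stratum East: (290/660)²·4.93²/62 = 0.0756851
  stratum Central: (210/660)²·22.34²/32 = 1.57895
  stratum West: (160/660)²·71.06²/9 = 32.9731
V_st = 34.6277
V_srs = s²/n = 4119.4/103 = 39.9942
Relative efficiency = V_srs / V_st = 39.9942/34.6277 = 1.1550

RE ≈ 1.155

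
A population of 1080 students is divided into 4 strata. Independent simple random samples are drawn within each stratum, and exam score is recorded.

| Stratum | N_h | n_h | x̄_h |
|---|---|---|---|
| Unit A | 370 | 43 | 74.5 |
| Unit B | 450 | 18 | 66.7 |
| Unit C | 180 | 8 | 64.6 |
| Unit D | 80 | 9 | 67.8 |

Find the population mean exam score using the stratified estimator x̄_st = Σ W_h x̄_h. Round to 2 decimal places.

x̄_st ≈ 69.10

N = Σ N_h = 1080. Stratum weights W_h = N_h/N.
x̄_st = (370·74.5 + 450·66.7 + 180·64.6 + 80·67.8) / 1080 = 69.1037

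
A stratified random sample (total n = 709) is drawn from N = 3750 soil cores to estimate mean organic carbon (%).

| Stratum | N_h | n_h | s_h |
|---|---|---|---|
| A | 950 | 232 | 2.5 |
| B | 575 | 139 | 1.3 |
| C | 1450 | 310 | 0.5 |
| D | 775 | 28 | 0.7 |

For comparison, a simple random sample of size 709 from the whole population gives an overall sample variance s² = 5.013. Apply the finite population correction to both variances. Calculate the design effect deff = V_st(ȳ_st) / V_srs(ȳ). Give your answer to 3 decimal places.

deff ≈ 0.408

V̂(ȳ_st) = Σ W_h² (1 − n_h/N_h) s_h²/n_h, with W_h = N_h/N and N = 3750:
  stratum A: (950/3750)²·(1 − 232/950)·2.5²/232 = 0.0013067
  stratum B: (575/3750)²·(1 − 139/575)·1.3²/139 = 0.000216752
  stratum C: (1450/3750)²·(1 − 310/1450)·0.5²/310 = 9.47957e-05
  stratum D: (775/3750)²·(1 − 28/775)·0.7²/28 = 0.00072044
V_st = 0.00233869
V_srs = (1 − 709/3750)·5.013/709 = 0.00573372
deff = V_st / V_srs = 0.00233869/0.00573372 = 0.4079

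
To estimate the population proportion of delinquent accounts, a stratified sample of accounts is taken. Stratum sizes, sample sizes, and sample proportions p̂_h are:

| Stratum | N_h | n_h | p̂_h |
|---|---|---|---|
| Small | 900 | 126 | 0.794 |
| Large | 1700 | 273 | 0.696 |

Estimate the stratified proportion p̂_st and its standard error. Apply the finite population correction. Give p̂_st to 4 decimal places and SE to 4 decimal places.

p̂_st ≈ 0.7299, SE ≈ 0.0203

N = 2600; stratum weights W_h = N_h/N.
p̂_st = Σ W_h p̂_h = (900·0.794 + 1700·0.696)/2600 = 0.72992
V̂(p̂_st) = Σ W_h² (1 − n_h/N_h) p̂_h(1−p̂_h)/(n_h−1):
  stratum Small: (900/2600)²·(1 − 126/900)·0.794·0.206/125 = 0.000134839
  stratum Large: (1700/2600)²·(1 − 273/1700)·0.696·0.304/272 = 0.000279152
V̂(p̂_st) = 0.00041399; SE = √V̂ = 0.0203468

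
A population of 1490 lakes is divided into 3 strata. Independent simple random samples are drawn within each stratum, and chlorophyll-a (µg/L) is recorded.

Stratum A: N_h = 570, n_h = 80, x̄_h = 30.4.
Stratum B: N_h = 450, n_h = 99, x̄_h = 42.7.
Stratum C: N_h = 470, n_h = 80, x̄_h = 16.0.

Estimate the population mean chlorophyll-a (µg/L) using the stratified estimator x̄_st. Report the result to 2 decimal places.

N = Σ N_h = 1490. Stratum weights W_h = N_h/N.
x̄_st = (570·30.4 + 450·42.7 + 470·16.0) / 1490 = 29.5725

x̄_st ≈ 29.57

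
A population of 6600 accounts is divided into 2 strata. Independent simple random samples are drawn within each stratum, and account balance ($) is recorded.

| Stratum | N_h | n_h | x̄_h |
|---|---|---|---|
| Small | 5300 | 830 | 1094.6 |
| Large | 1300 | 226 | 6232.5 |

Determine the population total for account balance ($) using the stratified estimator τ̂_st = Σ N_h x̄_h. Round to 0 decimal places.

τ̂_st ≈ 13903630

τ̂_st = Σ N_h x̄_h = 5300·1094.6 + 1300·6232.5 = 13903630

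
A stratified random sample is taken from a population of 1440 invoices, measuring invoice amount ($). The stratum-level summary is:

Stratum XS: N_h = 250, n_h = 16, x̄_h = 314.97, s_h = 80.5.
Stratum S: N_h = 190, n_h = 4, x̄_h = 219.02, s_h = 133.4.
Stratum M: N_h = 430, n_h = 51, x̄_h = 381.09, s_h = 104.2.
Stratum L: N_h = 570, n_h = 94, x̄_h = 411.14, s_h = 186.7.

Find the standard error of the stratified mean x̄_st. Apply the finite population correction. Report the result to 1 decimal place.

V̂(x̄_st) = Σ W_h² (1 − n_h/N_h) s_h²/n_h, with W_h = N_h/N and N = 1440:
  stratum XS: (250/1440)²·(1 − 16/250)·80.5²/16 = 11.4262
  stratum S: (190/1440)²·(1 − 4/190)·133.4²/4 = 75.8216
  stratum M: (430/1440)²·(1 − 51/430)·104.2²/51 = 16.732
  stratum L: (570/1440)²·(1 − 94/570)·186.7²/94 = 48.5196
V̂(x̄_st) = 152.5
SE(x̄_st) = √152.5 = 12.3491

SE(x̄_st) ≈ 12.3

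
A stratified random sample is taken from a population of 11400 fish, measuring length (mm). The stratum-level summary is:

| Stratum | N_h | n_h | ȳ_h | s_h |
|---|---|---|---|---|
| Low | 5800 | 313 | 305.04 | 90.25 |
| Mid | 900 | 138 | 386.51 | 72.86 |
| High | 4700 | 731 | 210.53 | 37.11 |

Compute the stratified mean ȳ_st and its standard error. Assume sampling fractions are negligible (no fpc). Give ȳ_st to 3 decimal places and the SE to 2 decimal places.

ȳ_st = Σ W_h ȳ_h = (5800·305.04 + 900·386.51 + 4700·210.53)/11400 = 272.50719
V̂(ȳ_st) = Σ W_h² s_h²/n_h, with W_h = N_h/N and N = 11400:
  stratum Low: (5800/11400)²·90.25²/313 = 6.73591
  stratum Mid: (900/11400)²·72.86²/138 = 0.239759
  stratum High: (4700/11400)²·37.11²/731 = 0.320222
V̂(ȳ_st) = 7.29589
SE(ȳ_st) = √7.29589 = 2.70109

ȳ_st ≈ 272.507, SE ≈ 2.70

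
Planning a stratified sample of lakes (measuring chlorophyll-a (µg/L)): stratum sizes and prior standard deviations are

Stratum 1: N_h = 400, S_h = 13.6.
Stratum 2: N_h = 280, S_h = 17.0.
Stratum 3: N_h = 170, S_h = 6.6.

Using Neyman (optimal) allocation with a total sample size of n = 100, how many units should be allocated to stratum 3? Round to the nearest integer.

Neyman allocation: n_h = n · N_h S_h / Σ N_i S_i, with n = 100.
  stratum 1: N_h·S_h = 400·13.6 = 5440.00
  stratum 2: N_h·S_h = 280·17.0 = 4760.00
  stratum 3: N_h·S_h = 170·6.6 = 1122.00
Σ N_h S_h = 11322.00
n for stratum 3 = 100·1122.00/11322.00 = 9.910 → 10

10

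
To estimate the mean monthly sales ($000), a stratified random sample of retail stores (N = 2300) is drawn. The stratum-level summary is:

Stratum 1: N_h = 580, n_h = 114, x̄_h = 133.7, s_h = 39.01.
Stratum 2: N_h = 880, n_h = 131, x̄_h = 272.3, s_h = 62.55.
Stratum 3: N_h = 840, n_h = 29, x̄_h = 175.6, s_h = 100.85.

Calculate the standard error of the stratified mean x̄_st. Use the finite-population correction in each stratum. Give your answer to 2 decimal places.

SE(x̄_st) ≈ 7.04

V̂(x̄_st) = Σ W_h² (1 − n_h/N_h) s_h²/n_h, with W_h = N_h/N and N = 2300:
  stratum 1: (580/2300)²·(1 − 114/580)·39.01²/114 = 0.682033
  stratum 2: (880/2300)²·(1 − 131/880)·62.55²/131 = 3.72128
  stratum 3: (840/2300)²·(1 − 29/840)·100.85²/29 = 45.1646
V̂(x̄_st) = 49.5679
SE(x̄_st) = √49.5679 = 7.04045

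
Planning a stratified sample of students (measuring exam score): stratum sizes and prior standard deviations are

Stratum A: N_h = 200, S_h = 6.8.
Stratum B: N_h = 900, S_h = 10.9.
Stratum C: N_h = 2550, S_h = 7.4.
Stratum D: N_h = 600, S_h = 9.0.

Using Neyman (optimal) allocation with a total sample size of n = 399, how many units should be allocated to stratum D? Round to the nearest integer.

61

Neyman allocation: n_h = n · N_h S_h / Σ N_i S_i, with n = 399.
  stratum A: N_h·S_h = 200·6.8 = 1360.00
  stratum B: N_h·S_h = 900·10.9 = 9810.00
  stratum C: N_h·S_h = 2550·7.4 = 18870.00
  stratum D: N_h·S_h = 600·9.0 = 5400.00
Σ N_h S_h = 35440.00
n for stratum D = 399·5400.00/35440.00 = 60.796 → 61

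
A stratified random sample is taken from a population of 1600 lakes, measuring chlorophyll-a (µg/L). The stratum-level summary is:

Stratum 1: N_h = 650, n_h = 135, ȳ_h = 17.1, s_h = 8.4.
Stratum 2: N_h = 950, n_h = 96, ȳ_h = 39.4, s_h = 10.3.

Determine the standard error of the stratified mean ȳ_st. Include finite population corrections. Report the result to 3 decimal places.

SE(ȳ_st) ≈ 0.647

V̂(ȳ_st) = Σ W_h² (1 − n_h/N_h) s_h²/n_h, with W_h = N_h/N and N = 1600:
  stratum 1: (650/1600)²·(1 − 135/650)·8.4²/135 = 0.0683448
  stratum 2: (950/1600)²·(1 − 96/950)·10.3²/96 = 0.350223
V̂(ȳ_st) = 0.418568
SE(ȳ_st) = √0.418568 = 0.646968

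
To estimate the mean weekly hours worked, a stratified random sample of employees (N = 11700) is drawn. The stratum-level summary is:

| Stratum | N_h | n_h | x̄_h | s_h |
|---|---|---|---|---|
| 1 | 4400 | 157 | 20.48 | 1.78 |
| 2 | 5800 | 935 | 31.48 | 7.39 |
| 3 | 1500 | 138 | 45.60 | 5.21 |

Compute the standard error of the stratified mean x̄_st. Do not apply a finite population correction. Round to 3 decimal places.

SE(x̄_st) ≈ 0.143

V̂(x̄_st) = Σ W_h² s_h²/n_h, with W_h = N_h/N and N = 11700:
  stratum 1: (4400/11700)²·1.78²/157 = 0.00285413
  stratum 2: (5800/11700)²·7.39²/935 = 0.0143536
  stratum 3: (1500/11700)²·5.21²/138 = 0.00323301
V̂(x̄_st) = 0.0204408
SE(x̄_st) = √0.0204408 = 0.142971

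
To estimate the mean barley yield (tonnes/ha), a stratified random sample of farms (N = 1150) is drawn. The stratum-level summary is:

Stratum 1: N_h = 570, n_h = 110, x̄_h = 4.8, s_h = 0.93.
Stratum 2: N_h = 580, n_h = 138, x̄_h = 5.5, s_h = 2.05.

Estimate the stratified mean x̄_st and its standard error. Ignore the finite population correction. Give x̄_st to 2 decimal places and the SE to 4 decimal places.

x̄_st = Σ W_h x̄_h = (570·4.8 + 580·5.5)/1150 = 5.15304
V̂(x̄_st) = Σ W_h² s_h²/n_h, with W_h = N_h/N and N = 1150:
  stratum 1: (570/1150)²·0.93²/110 = 0.00193164
  stratum 2: (580/1150)²·2.05²/138 = 0.0077462
V̂(x̄_st) = 0.00967785
SE(x̄_st) = √0.00967785 = 0.0983761

x̄_st ≈ 5.15, SE ≈ 0.0984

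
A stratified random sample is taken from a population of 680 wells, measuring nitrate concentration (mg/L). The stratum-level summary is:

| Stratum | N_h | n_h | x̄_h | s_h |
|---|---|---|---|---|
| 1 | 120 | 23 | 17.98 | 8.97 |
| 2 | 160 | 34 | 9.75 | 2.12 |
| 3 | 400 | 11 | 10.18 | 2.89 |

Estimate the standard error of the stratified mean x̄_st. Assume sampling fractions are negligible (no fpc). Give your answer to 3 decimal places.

V̂(x̄_st) = Σ W_h² s_h²/n_h, with W_h = N_h/N and N = 680:
  stratum 1: (120/680)²·8.97²/23 = 0.108944
  stratum 2: (160/680)²·2.12²/34 = 0.00731838
  stratum 3: (400/680)²·2.89²/11 = 0.262727
V̂(x̄_st) = 0.378989
SE(x̄_st) = √0.378989 = 0.615621

SE(x̄_st) ≈ 0.616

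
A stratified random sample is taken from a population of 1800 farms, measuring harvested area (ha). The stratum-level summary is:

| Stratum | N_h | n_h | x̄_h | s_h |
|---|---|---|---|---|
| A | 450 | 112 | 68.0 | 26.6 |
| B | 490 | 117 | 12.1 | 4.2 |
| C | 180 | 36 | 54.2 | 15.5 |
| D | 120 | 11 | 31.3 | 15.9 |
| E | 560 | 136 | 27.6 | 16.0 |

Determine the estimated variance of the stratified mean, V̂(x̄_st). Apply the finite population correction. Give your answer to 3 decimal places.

V̂(x̄_st) ≈ 0.589

V̂(x̄_st) = Σ W_h² (1 − n_h/N_h) s_h²/n_h, with W_h = N_h/N and N = 1800:
  stratum A: (450/1800)²·(1 − 112/450)·26.6²/112 = 0.296572
  stratum B: (490/1800)²·(1 − 117/490)·4.2²/117 = 0.00850497
  stratum C: (180/1800)²·(1 − 36/180)·15.5²/36 = 0.0533889
  stratum D: (120/1800)²·(1 − 11/120)·15.9²/11 = 0.0927821
  stratum E: (560/1800)²·(1 − 136/560)·16.0²/136 = 0.137946
V̂(x̄_st) = 0.589194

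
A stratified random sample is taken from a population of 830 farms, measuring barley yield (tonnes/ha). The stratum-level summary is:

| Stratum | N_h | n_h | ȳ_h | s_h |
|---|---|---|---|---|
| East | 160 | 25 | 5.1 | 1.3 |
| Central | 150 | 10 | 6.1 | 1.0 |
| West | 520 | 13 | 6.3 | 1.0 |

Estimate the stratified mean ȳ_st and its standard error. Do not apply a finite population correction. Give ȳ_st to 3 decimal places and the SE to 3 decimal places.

ȳ_st ≈ 6.033, SE ≈ 0.190

ȳ_st = Σ W_h ȳ_h = (160·5.1 + 150·6.1 + 520·6.3)/830 = 6.03253
V̂(ȳ_st) = Σ W_h² s_h²/n_h, with W_h = N_h/N and N = 830:
  stratum East: (160/830)²·1.3²/25 = 0.00251206
  stratum Central: (150/830)²·1.0²/10 = 0.00326608
  stratum West: (520/830)²·1.0²/13 = 0.0301931
V̂(ȳ_st) = 0.0359712
SE(ȳ_st) = √0.0359712 = 0.189661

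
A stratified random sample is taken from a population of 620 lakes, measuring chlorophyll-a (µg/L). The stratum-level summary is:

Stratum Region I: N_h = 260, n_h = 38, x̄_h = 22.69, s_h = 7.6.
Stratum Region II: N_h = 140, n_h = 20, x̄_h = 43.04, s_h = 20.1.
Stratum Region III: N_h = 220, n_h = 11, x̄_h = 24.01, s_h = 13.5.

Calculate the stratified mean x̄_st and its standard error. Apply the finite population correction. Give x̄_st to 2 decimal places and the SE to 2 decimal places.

x̄_st ≈ 27.75, SE ≈ 1.76

x̄_st = Σ W_h x̄_h = (260·22.69 + 140·43.04 + 220·24.01)/620 = 27.75355
V̂(x̄_st) = Σ W_h² (1 − n_h/N_h) s_h²/n_h, with W_h = N_h/N and N = 620:
  stratum Region I: (260/620)²·(1 − 38/260)·7.6²/38 = 0.228237
  stratum Region II: (140/620)²·(1 − 20/140)·20.1²/20 = 0.882852
  stratum Region III: (220/620)²·(1 − 11/220)·13.5²/11 = 1.9818
V̂(x̄_st) = 3.09289
SE(x̄_st) = √3.09289 = 1.75866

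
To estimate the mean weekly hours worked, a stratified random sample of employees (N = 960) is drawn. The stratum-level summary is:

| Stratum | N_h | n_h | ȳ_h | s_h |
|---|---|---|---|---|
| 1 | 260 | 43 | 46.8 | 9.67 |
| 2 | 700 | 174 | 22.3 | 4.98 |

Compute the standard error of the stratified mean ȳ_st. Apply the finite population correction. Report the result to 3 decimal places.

SE(ȳ_st) ≈ 0.436

V̂(ȳ_st) = Σ W_h² (1 − n_h/N_h) s_h²/n_h, with W_h = N_h/N and N = 960:
  stratum 1: (260/960)²·(1 − 43/260)·9.67²/43 = 0.13313
  stratum 2: (700/960)²·(1 − 174/700)·4.98²/174 = 0.0569444
V̂(ȳ_st) = 0.190074
SE(ȳ_st) = √0.190074 = 0.435975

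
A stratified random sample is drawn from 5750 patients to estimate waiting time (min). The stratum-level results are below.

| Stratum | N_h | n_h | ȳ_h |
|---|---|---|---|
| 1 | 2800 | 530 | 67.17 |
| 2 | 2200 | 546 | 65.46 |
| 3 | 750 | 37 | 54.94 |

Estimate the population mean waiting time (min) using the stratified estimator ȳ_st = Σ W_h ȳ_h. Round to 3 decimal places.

N = Σ N_h = 5750. Stratum weights W_h = N_h/N.
ȳ_st = (2800·67.17 + 2200·65.46 + 750·54.94) / 5750 = 64.92052

ȳ_st ≈ 64.921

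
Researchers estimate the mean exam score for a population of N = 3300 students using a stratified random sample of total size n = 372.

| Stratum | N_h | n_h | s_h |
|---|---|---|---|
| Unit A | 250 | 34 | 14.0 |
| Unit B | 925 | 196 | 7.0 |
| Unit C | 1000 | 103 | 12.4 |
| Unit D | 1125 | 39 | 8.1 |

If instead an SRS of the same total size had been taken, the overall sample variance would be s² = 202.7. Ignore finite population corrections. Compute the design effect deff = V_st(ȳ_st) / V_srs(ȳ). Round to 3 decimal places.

deff ≈ 0.707

V̂(ȳ_st) = Σ W_h² s_h²/n_h, with W_h = N_h/N and N = 3300:
  stratum Unit A: (250/3300)²·14.0²/34 = 0.0330849
  stratum Unit B: (925/3300)²·7.0²/196 = 0.0196424
  stratum Unit C: (1000/3300)²·12.4²/103 = 0.137081
  stratum Unit D: (1125/3300)²·8.1²/39 = 0.195516
V_st = 0.385325
V_srs = s²/n = 202.7/372 = 0.544892
deff = V_st / V_srs = 0.385325/0.544892 = 0.7072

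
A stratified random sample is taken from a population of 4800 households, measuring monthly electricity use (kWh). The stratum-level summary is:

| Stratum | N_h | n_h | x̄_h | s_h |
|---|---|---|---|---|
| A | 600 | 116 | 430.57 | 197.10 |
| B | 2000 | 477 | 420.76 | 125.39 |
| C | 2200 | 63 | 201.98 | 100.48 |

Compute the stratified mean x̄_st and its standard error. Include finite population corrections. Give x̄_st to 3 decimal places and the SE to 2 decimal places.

x̄_st ≈ 321.712, SE ≈ 6.42

x̄_st = Σ W_h x̄_h = (600·430.57 + 2000·420.76 + 2200·201.98)/4800 = 321.71208
V̂(x̄_st) = Σ W_h² (1 − n_h/N_h) s_h²/n_h, with W_h = N_h/N and N = 4800:
  stratum A: (600/4800)²·(1 − 116/600)·197.10²/116 = 4.22114
  stratum B: (2000/4800)²·(1 − 477/2000)·125.39²/477 = 4.35768
  stratum C: (2200/4800)²·(1 − 63/2200)·100.48²/63 = 32.7012
V̂(x̄_st) = 41.28
SE(x̄_st) = √41.28 = 6.42495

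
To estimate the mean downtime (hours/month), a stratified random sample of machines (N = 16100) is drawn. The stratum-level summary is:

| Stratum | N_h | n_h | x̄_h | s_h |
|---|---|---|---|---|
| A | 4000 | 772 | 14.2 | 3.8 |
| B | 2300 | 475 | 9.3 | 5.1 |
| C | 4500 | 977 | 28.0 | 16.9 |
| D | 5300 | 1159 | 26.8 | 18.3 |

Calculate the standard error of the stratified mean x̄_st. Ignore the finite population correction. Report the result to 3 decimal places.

V̂(x̄_st) = Σ W_h² s_h²/n_h, with W_h = N_h/N and N = 16100:
  stratum A: (4000/16100)²·3.8²/772 = 0.00115456
  stratum B: (2300/16100)²·5.1²/475 = 0.00111751
  stratum C: (4500/16100)²·16.9²/977 = 0.0228377
  stratum D: (5300/16100)²·18.3²/1159 = 0.0313126
V̂(x̄_st) = 0.0564223
SE(x̄_st) = √0.0564223 = 0.237534

SE(x̄_st) ≈ 0.238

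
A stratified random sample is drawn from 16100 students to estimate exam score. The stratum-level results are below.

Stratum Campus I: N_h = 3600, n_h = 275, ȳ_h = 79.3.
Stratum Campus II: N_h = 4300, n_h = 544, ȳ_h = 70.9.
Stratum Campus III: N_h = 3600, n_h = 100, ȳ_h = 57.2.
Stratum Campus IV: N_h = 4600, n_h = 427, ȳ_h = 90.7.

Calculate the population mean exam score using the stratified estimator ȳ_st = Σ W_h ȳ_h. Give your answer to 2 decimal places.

N = Σ N_h = 16100. Stratum weights W_h = N_h/N.
ȳ_st = (3600·79.3 + 4300·70.9 + 3600·57.2 + 4600·90.7) / 16100 = 75.3720

ȳ_st ≈ 75.37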